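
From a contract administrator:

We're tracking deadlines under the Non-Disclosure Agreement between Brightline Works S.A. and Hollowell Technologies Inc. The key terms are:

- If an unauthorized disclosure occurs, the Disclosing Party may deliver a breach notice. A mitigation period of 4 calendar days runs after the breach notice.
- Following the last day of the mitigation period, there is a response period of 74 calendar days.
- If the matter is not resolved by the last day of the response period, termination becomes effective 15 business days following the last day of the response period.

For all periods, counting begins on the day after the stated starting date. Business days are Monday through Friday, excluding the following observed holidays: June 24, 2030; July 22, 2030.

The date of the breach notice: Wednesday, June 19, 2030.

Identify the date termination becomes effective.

The last day of the mitigation period: 4 calendar days after June 19, 2030 is June 23, 2030.
The last day of the response period: 74 calendar days after June 23, 2030 is September 5, 2030.
The date termination becomes effective: 15 business days after Thursday, September 5, 2030, skipping weekends — Sep 6, Sep 9, Sep 10, Sep 11, …, Sep 24, Sep 25, Sep 26 — lands on Thursday, September 26, 2030.

September 26, 2030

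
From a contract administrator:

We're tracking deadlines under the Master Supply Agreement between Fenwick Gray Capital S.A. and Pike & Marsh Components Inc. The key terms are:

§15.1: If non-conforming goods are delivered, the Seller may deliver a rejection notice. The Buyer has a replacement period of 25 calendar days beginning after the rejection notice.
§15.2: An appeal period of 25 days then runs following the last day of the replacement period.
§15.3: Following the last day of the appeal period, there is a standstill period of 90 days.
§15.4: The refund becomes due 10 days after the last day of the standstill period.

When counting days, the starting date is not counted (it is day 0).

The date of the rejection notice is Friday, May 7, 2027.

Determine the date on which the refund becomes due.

Oct 4, 2027

The last day of the replacement period: 25 calendar days after May 7, 2027 is Jun 1, 2027.
The last day of the appeal period: 25 calendar days after Jun 1, 2027 is Jun 26, 2027.
The last day of the standstill period: Jun 26, 2027 + 90 days = Sep 24, 2027.
The date on which the refund becomes due: Sep 24, 2027 + 10 days = Oct 4, 2027.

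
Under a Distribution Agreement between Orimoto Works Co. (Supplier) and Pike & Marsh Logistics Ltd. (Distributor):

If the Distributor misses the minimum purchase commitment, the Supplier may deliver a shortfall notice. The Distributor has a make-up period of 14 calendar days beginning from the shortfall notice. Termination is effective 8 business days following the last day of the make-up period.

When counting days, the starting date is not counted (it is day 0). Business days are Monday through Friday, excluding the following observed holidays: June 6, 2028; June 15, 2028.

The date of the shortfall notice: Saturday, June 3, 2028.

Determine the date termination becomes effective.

June 28, 2028

The last day of the make-up period: June 3, 2028 + 14 days = June 17, 2028.
From Saturday, June 17, 2028, 8 business days (Jun 19, Jun 20, Jun 21, Jun 22, Jun 23, Jun 26, Jun 27, Jun 28, skipping weekends) brings us to Wednesday, June 28, 2028, which is the date termination becomes effective.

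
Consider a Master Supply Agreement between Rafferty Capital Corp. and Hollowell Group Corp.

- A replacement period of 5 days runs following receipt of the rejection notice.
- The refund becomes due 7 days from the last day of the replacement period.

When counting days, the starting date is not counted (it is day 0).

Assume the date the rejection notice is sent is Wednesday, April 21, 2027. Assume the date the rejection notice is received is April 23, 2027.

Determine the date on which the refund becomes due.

May 5, 2027

Adding 5 calendar days to April 23, 2027 gives April 28, 2027, which is the last day of the replacement period.
The date on which the refund becomes due: 7 calendar days after April 28, 2027 is May 5, 2027.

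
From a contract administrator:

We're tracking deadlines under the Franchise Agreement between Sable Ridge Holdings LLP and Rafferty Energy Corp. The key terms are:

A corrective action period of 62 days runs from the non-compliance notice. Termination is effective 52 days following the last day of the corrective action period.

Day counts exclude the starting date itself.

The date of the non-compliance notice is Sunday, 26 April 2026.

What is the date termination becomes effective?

18 August 2026

Adding 62 calendar days to 26 April 2026 gives 27 June 2026, which is the last day of the corrective action period.
The date termination becomes effective: 27 June 2026 + 52 days = 18 August 2026.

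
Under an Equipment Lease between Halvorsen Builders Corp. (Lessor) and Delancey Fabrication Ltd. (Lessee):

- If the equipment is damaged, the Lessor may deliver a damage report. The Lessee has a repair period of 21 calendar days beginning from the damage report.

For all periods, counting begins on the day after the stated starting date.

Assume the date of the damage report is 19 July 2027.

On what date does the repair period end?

The last day of the repair period: 21 calendar days after 19 July 2027 is 9 August 2027.

9 August 2027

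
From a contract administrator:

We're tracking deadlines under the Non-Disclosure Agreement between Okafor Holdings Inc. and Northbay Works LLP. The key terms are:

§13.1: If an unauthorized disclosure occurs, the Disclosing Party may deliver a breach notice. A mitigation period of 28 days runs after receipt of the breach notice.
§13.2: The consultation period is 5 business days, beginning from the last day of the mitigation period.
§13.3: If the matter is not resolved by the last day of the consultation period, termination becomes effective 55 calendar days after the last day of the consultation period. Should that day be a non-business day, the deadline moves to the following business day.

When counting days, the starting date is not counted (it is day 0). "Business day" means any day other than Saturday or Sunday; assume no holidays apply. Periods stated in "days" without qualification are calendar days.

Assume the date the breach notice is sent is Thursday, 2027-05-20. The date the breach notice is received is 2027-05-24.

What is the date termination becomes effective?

2027-08-23

Adding 28 calendar days to 2027-05-24 gives 2027-06-21, which is the last day of the mitigation period.
The last day of the consultation period: 5 business days after Monday, 2027-06-21, skipping weekends — Jun 22, Jun 23, Jun 24, Jun 25, Jun 28 — lands on Monday, 2027-06-28.
The date termination becomes effective: 55 calendar days after 2027-06-28 is 2027-08-22. That falls on a Sunday, so it rolls to the next business day, Monday, 2027-08-23.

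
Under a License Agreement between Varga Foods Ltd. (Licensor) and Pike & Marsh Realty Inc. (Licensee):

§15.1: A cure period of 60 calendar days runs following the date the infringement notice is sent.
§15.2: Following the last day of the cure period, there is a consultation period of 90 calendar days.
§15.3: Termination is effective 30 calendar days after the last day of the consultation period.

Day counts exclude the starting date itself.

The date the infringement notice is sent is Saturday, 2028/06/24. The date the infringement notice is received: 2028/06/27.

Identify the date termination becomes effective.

The last day of the cure period: 2028/06/24 + 60 days = 2028/08/23.
The last day of the consultation period: 2028/08/23 + 90 days = 2028/11/21.
The date termination becomes effective: 2028/11/21 + 30 days = 2028/12/21.

2028/12/21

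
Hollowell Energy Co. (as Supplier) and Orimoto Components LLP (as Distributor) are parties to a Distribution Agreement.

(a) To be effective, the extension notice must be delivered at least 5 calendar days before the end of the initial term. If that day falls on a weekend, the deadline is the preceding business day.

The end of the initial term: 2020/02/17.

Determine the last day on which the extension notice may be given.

Counting back 5 calendar days from 2020/02/17 gives 2020/02/12. That is a Wednesday, so no adjustment is needed.

2020/02/12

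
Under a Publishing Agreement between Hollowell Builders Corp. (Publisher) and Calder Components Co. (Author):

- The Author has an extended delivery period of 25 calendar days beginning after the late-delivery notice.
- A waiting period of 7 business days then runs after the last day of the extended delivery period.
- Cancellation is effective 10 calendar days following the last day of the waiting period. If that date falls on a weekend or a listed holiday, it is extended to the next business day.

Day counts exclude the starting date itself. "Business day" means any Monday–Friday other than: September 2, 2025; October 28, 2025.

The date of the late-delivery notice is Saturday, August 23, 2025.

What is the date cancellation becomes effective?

October 6, 2025

The last day of the extended delivery period: August 23, 2025 + 25 days = September 17, 2025.
The last day of the waiting period: counting 7 business days from Wednesday, September 17, 2025 (Sep 18, Sep 19, Sep 22, Sep 23, Sep 24, Sep 25, Sep 26, skipping weekends) reaches Friday, September 26, 2025.
The date cancellation becomes effective: September 26, 2025 + 10 days = October 6, 2025. October 6, 2025 is a Monday and is not a listed holiday, so no roll-forward applies.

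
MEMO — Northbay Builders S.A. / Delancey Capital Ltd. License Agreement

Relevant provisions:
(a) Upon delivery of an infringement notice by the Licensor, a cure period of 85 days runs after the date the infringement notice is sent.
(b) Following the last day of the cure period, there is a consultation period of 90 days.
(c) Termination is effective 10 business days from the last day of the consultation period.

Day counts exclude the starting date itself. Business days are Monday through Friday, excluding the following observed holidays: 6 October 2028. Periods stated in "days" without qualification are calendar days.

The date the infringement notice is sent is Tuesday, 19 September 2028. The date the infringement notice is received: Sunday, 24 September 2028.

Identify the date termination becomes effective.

The last day of the cure period: 19 September 2028 + 85 days = 13 December 2028.
The last day of the consultation period: 13 December 2028 + 90 days = 13 March 2029.
The date termination becomes effective: counting 10 business days from Tuesday, 13 March 2029 (Mar 14, Mar 15, Mar 16, Mar 19, Mar 20, Mar 21, Mar 22, Mar 23, Mar 26, Mar 27, skipping weekends) reaches Tuesday, 27 March 2029.

27 March 2029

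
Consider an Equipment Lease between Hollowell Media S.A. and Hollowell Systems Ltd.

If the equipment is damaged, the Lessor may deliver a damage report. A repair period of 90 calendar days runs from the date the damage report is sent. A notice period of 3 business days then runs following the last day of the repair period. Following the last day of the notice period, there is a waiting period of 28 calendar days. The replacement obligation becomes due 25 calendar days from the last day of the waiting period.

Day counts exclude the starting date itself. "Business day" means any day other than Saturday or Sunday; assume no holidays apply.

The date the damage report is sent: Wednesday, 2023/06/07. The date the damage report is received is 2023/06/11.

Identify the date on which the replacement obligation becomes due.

2023/10/31

The last day of the repair period: 90 calendar days after 2023/06/07 is 2023/09/05.
The last day of the notice period: 3 business days after Tuesday, 2023/09/05, skipping weekends — Sep 6, Sep 7, Sep 8 — lands on Friday, 2023/09/08.
Adding 28 calendar days to 2023/09/08 gives 2023/10/06, which is the last day of the waiting period.
The date on which the replacement obligation becomes due: 2023/10/06 + 25 days = 2023/10/31.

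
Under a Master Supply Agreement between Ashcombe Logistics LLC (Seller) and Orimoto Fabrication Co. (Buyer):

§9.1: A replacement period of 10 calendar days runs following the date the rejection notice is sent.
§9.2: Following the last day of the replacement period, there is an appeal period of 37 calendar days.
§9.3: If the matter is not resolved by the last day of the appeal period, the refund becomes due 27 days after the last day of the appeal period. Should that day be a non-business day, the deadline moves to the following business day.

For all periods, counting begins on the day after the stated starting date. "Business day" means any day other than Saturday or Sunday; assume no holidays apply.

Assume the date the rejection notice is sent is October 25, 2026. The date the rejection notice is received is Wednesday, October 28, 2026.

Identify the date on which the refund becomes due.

The last day of the replacement period: 10 calendar days after October 25, 2026 is November 4, 2026.
Adding 37 calendar days to November 4, 2026 gives December 11, 2026, which is the last day of the appeal period.
The date on which the refund becomes due: December 11, 2026 + 27 days = January 7, 2027. January 7, 2027 is a Thursday, so no roll-forward applies.

January 7, 2027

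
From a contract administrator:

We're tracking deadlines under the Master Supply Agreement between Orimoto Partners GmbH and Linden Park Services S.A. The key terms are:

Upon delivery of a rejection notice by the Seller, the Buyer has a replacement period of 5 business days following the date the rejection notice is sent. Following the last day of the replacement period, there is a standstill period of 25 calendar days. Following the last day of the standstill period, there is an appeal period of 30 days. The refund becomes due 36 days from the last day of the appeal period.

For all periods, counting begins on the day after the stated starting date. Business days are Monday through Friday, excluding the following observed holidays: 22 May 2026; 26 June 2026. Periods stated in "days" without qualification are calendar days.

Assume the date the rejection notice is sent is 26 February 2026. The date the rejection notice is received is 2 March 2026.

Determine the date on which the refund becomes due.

From Thursday, 26 February 2026, 5 business days (Feb 27, Mar 2, Mar 3, Mar 4, Mar 5, skipping weekends) brings us to Thursday, 5 March 2026, which is the last day of the replacement period.
The last day of the standstill period: 25 calendar days after 5 March 2026 is 30 March 2026.
The last day of the appeal period: 30 calendar days after 30 March 2026 is 29 April 2026.
Adding 36 calendar days to 29 April 2026 gives 4 June 2026, which is the date on which the refund becomes due.

4 June 2026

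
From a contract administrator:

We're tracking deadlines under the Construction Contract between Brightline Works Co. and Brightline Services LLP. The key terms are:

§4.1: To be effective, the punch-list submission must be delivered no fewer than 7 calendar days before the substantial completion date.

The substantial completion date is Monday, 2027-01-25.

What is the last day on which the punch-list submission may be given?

2027-01-18

2027-01-25 minus 7 days is 2027-01-18.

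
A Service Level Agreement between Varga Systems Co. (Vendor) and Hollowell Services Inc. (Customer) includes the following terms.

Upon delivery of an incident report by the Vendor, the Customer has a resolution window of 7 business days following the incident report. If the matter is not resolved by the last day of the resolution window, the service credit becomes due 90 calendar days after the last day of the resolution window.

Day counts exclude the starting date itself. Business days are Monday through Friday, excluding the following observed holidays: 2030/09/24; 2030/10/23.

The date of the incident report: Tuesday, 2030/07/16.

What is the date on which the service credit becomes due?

2030/10/23

From Tuesday, 2030/07/16, 7 business days (Jul 17, Jul 18, Jul 19, Jul 22, Jul 23, Jul 24, Jul 25, skipping weekends) brings us to Thursday, 2030/07/25, which is the last day of the resolution window.
Adding 90 calendar days to 2030/07/25 gives 2030/10/23, which is the date on which the service credit becomes due.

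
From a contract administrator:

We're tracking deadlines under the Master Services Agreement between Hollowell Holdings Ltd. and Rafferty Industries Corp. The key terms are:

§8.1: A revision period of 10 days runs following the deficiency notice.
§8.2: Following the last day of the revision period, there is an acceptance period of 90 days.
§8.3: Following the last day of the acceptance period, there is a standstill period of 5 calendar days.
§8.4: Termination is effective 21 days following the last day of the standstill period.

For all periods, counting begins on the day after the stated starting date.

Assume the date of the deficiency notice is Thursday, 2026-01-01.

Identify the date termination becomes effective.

The last day of the revision period: 10 calendar days after 2026-01-01 is 2026-01-11.
The last day of the acceptance period: 90 calendar days after 2026-01-11 is 2026-04-11.
Adding 5 calendar days to 2026-04-11 gives 2026-04-16, which is the last day of the standstill period.
The date termination becomes effective: 2026-04-16 + 21 days = 2026-05-07.

2026-05-07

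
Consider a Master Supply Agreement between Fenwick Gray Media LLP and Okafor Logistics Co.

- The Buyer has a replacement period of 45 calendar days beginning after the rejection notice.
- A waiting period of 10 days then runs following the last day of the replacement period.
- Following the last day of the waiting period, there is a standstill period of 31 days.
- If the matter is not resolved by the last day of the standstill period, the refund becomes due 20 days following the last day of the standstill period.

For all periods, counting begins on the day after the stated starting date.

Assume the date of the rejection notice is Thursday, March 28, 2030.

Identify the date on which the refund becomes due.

Adding 45 calendar days to March 28, 2030 gives May 12, 2030, which is the last day of the replacement period.
Adding 10 calendar days to May 12, 2030 gives May 22, 2030, which is the last day of the waiting period.
The last day of the standstill period: May 22, 2030 + 31 days = June 22, 2030.
The date on which the refund becomes due: June 22, 2030 + 20 days = July 12, 2030.

July 12, 2030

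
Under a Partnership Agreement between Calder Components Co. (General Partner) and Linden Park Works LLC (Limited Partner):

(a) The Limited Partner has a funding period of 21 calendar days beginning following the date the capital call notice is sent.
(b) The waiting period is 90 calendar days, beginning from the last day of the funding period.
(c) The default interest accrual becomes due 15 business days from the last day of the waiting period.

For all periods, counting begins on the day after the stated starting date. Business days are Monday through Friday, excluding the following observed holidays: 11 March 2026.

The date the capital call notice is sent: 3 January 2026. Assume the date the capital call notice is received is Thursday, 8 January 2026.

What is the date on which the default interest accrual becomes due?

15 May 2026

The last day of the funding period: 21 calendar days after 3 January 2026 is 24 January 2026.
The last day of the waiting period: 24 January 2026 + 90 days = 24 April 2026.
From Friday, 24 April 2026, 15 business days (Apr 27, Apr 28, Apr 29, Apr 30, …, May 13, May 14, May 15, skipping weekends) brings us to Friday, 15 May 2026, which is the date on which the default interest accrual becomes due.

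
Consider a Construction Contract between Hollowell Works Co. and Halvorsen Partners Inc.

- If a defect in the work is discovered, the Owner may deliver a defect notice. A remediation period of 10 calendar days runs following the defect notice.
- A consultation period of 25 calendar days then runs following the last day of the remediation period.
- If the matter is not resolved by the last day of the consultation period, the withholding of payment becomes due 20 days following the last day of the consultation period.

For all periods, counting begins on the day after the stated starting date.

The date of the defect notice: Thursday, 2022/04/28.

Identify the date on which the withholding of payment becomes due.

2022/06/22

The last day of the remediation period: 2022/04/28 + 10 days = 2022/05/08.
The last day of the consultation period: 2022/05/08 + 25 days = 2022/06/02.
The date on which the withholding of payment becomes due: 20 calendar days after 2022/06/02 is 2022/06/22.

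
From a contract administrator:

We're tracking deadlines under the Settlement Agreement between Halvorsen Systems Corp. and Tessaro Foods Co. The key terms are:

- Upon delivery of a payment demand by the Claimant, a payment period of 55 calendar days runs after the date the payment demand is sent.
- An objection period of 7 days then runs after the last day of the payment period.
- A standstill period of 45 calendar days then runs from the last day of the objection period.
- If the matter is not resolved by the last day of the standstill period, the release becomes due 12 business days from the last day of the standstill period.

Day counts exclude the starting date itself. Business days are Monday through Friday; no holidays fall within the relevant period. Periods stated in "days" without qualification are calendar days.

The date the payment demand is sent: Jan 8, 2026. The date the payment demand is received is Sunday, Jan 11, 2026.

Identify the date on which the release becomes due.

The last day of the payment period: Jan 8, 2026 + 55 days = Mar 4, 2026.
The last day of the objection period: Mar 4, 2026 + 7 days = Mar 11, 2026.
The last day of the standstill period: Mar 11, 2026 + 45 days = Apr 25, 2026.
From Saturday, Apr 25, 2026, 12 business days (Apr 27, Apr 28, Apr 29, Apr 30, …, May 8, May 11, May 12, skipping weekends) brings us to Tuesday, May 12, 2026, which is the date on which the release becomes due.

May 12, 2026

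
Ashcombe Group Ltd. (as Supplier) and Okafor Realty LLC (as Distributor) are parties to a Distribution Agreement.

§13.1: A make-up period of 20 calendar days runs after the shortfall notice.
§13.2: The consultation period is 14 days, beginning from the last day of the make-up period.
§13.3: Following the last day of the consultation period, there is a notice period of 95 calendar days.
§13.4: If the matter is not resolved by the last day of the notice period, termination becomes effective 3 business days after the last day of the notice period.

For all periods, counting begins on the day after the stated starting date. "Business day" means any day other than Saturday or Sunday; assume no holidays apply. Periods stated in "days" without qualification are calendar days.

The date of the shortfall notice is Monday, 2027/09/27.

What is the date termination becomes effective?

2028/02/08

The last day of the make-up period: 20 calendar days after 2027/09/27 is 2027/10/17.
The last day of the consultation period: 14 calendar days after 2027/10/17 is 2027/10/31.
Adding 95 calendar days to 2027/10/31 gives 2028/02/03, which is the last day of the notice period.
The date termination becomes effective: counting 3 business days from Thursday, 2028/02/03 (Feb 4, Feb 7, Feb 8, skipping weekends) reaches Tuesday, 2028/02/08.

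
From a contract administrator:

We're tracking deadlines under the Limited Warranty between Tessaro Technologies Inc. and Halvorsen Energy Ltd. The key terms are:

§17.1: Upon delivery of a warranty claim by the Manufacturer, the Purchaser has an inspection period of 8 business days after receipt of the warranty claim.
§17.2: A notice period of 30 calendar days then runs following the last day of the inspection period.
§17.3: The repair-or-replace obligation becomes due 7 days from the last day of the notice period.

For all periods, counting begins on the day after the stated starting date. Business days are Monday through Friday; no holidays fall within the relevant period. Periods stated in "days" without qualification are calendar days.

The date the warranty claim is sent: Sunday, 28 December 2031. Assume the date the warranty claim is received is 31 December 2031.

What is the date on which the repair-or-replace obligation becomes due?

The last day of the inspection period: counting 8 business days from Wednesday, 31 December 2031 (Jan 1, Jan 2, Jan 5, Jan 6, Jan 7, Jan 8, Jan 9, Jan 12, skipping weekends) reaches Monday, 12 January 2032.
The last day of the notice period: 30 calendar days after 12 January 2032 is 11 February 2032.
The date on which the repair-or-replace obligation becomes due: 11 February 2032 + 7 days = 18 February 2032.

18 February 2032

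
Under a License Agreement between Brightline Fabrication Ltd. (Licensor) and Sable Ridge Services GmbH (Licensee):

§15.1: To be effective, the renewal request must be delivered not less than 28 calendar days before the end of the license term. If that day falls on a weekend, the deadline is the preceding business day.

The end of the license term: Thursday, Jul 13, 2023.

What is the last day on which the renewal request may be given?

Counting back 28 calendar days from Jul 13, 2023 gives Jun 15, 2023. That is a Thursday, so no adjustment is needed.

Jun 15, 2023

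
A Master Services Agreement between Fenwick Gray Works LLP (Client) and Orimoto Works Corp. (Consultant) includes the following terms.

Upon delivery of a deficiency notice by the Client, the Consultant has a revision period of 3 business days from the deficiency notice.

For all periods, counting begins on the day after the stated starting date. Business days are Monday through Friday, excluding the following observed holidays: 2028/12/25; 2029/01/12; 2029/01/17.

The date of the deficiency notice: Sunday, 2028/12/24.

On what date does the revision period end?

2028/12/28

From Sunday, 2028/12/24, 3 business days (Dec 26, Dec 27, Dec 28, skipping weekends and the listed holiday on Dec 25) brings us to Thursday, 2028/12/28, which is the last day of the revision period.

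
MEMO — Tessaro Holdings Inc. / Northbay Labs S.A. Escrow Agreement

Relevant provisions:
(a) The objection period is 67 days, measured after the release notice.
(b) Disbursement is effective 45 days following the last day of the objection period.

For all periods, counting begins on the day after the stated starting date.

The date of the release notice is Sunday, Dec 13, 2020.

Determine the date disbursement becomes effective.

Apr 4, 2021

The last day of the objection period: 67 calendar days after Dec 13, 2020 is Feb 18, 2021.
The date disbursement becomes effective: 45 calendar days after Feb 18, 2021 is Apr 4, 2021.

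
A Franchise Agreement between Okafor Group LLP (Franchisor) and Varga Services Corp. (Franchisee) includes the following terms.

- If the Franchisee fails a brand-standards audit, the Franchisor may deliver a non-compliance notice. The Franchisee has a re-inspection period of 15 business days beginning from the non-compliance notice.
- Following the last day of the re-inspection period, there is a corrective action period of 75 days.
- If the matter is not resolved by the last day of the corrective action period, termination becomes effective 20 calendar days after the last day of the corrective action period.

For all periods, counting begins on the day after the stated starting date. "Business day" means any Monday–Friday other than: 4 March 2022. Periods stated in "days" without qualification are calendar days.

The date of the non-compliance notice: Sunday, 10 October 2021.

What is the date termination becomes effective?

From Sunday, 10 October 2021, 15 business days (Oct 11, Oct 12, Oct 13, Oct 14, …, Oct 27, Oct 28, Oct 29, skipping weekends) brings us to Friday, 29 October 2021, which is the last day of the re-inspection period.
Adding 75 calendar days to 29 October 2021 gives 12 January 2022, which is the last day of the corrective action period.
The date termination becomes effective: 12 January 2022 + 20 days = 1 February 2022.

1 February 2022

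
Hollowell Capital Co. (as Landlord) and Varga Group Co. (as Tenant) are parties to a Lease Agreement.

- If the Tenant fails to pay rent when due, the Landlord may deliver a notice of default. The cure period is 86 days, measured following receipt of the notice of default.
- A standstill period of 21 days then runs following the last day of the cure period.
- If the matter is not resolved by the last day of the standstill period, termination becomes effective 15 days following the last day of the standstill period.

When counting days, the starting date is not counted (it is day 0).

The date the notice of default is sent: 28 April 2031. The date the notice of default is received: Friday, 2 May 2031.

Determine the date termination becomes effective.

1 September 2031

The last day of the cure period: 86 calendar days after 2 May 2031 is 27 July 2031.
The last day of the standstill period: 21 calendar days after 27 July 2031 is 17 August 2031.
Adding 15 calendar days to 17 August 2031 gives 1 September 2031, which is the date termination becomes effective.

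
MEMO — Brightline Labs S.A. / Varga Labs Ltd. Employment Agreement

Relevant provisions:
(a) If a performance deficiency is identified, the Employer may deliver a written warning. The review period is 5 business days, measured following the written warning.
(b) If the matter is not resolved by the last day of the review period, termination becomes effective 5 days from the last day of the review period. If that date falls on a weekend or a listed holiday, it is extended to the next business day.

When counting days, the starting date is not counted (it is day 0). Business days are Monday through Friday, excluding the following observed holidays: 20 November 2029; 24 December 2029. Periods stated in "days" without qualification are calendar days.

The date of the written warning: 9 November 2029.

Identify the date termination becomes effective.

21 November 2029

The last day of the review period: 5 business days after Friday, 9 November 2029, skipping weekends — Nov 12, Nov 13, Nov 14, Nov 15, Nov 16 — lands on Friday, 16 November 2029.
Adding 5 calendar days to 16 November 2029 gives 21 November 2029, which is the date termination becomes effective. 21 November 2029 is a Wednesday and is not a listed holiday, so no roll-forward applies.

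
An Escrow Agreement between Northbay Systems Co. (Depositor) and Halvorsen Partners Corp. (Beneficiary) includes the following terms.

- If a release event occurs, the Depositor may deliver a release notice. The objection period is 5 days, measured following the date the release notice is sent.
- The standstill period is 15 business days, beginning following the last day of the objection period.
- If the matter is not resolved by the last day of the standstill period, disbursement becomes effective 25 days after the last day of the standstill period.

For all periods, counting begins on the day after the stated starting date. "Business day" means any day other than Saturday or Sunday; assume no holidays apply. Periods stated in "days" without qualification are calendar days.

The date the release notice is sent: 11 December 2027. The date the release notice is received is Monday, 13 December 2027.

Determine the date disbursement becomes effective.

The last day of the objection period: 5 calendar days after 11 December 2027 is 16 December 2027.
From Thursday, 16 December 2027, 15 business days (Dec 17, Dec 20, Dec 21, Dec 22, …, Jan 4, Jan 5, Jan 6, skipping weekends) brings us to Thursday, 6 January 2028, which is the last day of the standstill period.
Adding 25 calendar days to 6 January 2028 gives 31 January 2028, which is the date disbursement becomes effective.

31 January 2028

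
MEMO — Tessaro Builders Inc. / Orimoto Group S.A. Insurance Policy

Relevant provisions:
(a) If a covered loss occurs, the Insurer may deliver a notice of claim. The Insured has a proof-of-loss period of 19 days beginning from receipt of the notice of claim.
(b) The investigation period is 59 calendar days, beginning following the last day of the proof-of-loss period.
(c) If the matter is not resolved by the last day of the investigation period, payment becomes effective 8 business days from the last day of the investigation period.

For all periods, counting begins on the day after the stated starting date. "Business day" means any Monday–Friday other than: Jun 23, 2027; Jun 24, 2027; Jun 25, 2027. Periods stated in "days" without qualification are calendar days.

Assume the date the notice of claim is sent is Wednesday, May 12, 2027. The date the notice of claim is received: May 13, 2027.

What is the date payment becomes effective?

The last day of the proof-of-loss period: 19 calendar days after May 13, 2027 is Jun 1, 2027.
The last day of the investigation period: Jun 1, 2027 + 59 days = Jul 30, 2027.
From Friday, Jul 30, 2027, 8 business days (Aug 2, Aug 3, Aug 4, Aug 5, Aug 6, Aug 9, Aug 10, Aug 11, skipping weekends) brings us to Wednesday, Aug 11, 2027, which is the date payment becomes effective.

Aug 11, 2027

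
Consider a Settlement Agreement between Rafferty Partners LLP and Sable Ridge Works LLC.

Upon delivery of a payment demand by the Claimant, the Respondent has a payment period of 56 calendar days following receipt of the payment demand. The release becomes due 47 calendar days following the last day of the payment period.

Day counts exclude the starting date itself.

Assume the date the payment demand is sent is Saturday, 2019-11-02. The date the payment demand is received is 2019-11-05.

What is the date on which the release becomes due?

2020-02-16

The last day of the payment period: 56 calendar days after 2019-11-05 is 2019-12-31.
The date on which the release becomes due: 47 calendar days after 2019-12-31 is 2020-02-16.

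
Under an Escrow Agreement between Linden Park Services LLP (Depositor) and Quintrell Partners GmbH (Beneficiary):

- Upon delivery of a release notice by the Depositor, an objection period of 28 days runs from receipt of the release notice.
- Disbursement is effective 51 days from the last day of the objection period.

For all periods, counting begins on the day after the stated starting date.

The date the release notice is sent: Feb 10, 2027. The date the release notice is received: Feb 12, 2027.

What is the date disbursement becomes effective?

May 2, 2027

The last day of the objection period: Feb 12, 2027 + 28 days = Mar 12, 2027.
The date disbursement becomes effective: Mar 12, 2027 + 51 days = May 2, 2027.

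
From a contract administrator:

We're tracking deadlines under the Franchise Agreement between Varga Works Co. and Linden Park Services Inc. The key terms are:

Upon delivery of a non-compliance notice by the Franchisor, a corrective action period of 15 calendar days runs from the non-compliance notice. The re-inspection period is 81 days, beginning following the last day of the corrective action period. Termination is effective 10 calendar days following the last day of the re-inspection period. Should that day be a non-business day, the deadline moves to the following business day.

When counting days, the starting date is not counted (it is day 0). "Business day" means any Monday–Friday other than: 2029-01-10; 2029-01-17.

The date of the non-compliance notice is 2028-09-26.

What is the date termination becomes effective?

2029-01-11

The last day of the corrective action period: 15 calendar days after 2028-09-26 is 2028-10-11.
Adding 81 calendar days to 2028-10-11 gives 2028-12-31, which is the last day of the re-inspection period.
Adding 10 calendar days to 2028-12-31 gives 2029-01-10, which is the date termination becomes effective. That falls on Wednesday, a listed holiday, so it rolls to the next business day, Thursday, 2029-01-11.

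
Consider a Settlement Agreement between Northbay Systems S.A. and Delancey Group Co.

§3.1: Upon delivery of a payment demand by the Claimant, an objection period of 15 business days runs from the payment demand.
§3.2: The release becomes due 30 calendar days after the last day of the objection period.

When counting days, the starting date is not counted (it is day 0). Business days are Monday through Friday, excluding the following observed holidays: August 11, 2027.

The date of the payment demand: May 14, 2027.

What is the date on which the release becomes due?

July 4, 2027

The last day of the objection period: counting 15 business days from Friday, May 14, 2027 (May 17, May 18, May 19, May 20, …, Jun 2, Jun 3, Jun 4, skipping weekends) reaches Friday, June 4, 2027.
The date on which the release becomes due: June 4, 2027 + 30 days = July 4, 2027.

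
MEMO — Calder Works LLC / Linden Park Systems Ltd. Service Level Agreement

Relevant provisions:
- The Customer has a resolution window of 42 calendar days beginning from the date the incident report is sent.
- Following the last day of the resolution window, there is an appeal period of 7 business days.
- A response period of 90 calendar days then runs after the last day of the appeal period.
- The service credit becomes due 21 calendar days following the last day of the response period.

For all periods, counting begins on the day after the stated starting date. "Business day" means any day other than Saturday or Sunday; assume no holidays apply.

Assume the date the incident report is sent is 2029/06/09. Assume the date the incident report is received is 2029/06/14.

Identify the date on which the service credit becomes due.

The last day of the resolution window: 42 calendar days after 2029/06/09 is 2029/07/21.
From Saturday, 2029/07/21, 7 business days (Jul 23, Jul 24, Jul 25, Jul 26, Jul 27, Jul 30, Jul 31, skipping weekends) brings us to Tuesday, 2029/07/31, which is the last day of the appeal period.
The last day of the response period: 2029/07/31 + 90 days = 2029/10/29.
The date on which the service credit becomes due: 21 calendar days after 2029/10/29 is 2029/11/19.

2029/11/19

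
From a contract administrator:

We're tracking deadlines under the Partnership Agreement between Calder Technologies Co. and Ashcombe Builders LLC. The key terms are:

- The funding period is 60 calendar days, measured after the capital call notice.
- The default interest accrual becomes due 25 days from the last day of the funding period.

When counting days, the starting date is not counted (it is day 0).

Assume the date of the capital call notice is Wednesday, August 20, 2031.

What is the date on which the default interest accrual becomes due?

November 13, 2031

The last day of the funding period: 60 calendar days after August 20, 2031 is October 19, 2031.
The date on which the default interest accrual becomes due: October 19, 2031 + 25 days = November 13, 2031.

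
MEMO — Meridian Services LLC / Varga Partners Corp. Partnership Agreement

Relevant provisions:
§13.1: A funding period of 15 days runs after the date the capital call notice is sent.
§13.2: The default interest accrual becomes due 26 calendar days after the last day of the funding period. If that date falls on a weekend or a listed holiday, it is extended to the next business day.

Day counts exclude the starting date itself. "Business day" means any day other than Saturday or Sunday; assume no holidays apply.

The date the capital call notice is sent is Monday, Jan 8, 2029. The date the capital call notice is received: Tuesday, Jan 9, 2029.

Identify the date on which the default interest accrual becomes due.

The last day of the funding period: Jan 8, 2029 + 15 days = Jan 23, 2029.
The date on which the default interest accrual becomes due: 26 calendar days after Jan 23, 2029 is Feb 18, 2029. That falls on a Sunday, so it rolls to the next business day, Monday, Feb 19, 2029.

Feb 19, 2029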